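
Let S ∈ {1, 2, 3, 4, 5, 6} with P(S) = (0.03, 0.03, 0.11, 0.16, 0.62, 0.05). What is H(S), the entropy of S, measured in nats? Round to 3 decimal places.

H(S) = −Σ p·ln p.
  −(0.03)·ln(0.03) = 0.1052
  −(0.03)·ln(0.03) = 0.1052
  −(0.11)·ln(0.11) = 0.2428
  −(0.16)·ln(0.16) = 0.2932
  −(0.62)·ln(0.62) = 0.2964
  −(0.05)·ln(0.05) = 0.1498
Sum: 0.1052 + 0.1052 + 0.2428 + 0.2932 + 0.2964 + 0.1498 = 1.193 nats.

1.193 nats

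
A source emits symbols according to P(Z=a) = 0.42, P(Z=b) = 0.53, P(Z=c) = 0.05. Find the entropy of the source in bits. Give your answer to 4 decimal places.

1.2272 bits

H(Z) = −Σ p·log₂ p.
  −(0.42)·log₂(0.42) = 0.52565
  −(0.53)·log₂(0.53) = 0.48545
  −(0.05)·log₂(0.05) = 0.21610
Sum: 0.52565 + 0.48545 + 0.21610 = 1.2272 bits.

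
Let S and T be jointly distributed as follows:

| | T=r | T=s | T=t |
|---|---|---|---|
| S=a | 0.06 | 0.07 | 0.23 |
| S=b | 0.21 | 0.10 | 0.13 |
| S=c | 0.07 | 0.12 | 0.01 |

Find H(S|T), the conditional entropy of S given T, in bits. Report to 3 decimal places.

1.312 bits

Chain rule: H(S|T) = H(S,T) − H(T).
Marginals: p(S) = (0.3600, 0.4400, 0.2000), p(T) = (0.3400, 0.2900, 0.3700).
H(S,T) = 2.8895 bits; H(T) = 1.5778 bits.
H(S|T) = 2.8895 − 1.5778 = 1.312 bits.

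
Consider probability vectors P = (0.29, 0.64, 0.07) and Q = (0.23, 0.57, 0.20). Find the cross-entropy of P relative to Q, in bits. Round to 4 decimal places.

1.2964 bits

H(P,Q) = −Σ p·log₂ q.
  −0.29·log₂(0.23) = 0.61489
  −0.64·log₂(0.57) = 0.51902
  −0.07·log₂(0.20) = 0.16253
H(P,Q) = 1.2964 bits.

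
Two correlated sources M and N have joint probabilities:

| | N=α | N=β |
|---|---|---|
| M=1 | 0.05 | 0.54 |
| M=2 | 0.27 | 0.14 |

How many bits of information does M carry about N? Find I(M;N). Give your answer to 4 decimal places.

Marginals: p(M) = (0.5900, 0.4100), p(N) = (0.3200, 0.6800).
I(M;N) = H(M) + H(N) − H(M,N).
H(M) = 0.9765, H(N) = 0.9044, H(M,N) = 1.6033.
I(M;N) = 0.9765 + 0.9044 − 1.6033 = 0.2776 bits.

0.2776 bits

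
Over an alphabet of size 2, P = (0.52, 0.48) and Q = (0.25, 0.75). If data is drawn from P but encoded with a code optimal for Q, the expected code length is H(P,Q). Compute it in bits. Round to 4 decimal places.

1.2392 bits

H(P,Q) = −Σ p·log₂ q.
  −0.52·log₂(0.25) = 1.04000
  −0.48·log₂(0.75) = 0.19922
H(P,Q) = 1.2392 bits.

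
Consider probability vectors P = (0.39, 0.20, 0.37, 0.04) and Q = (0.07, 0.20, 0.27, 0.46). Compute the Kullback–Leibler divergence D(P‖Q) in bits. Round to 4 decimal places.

D(P‖Q) = Σ p·log₂(p/q).
  0.39·log₂(0.39/0.07) = 0.96644
  0.20·log₂(0.20/0.20) = 0.00000
  0.37·log₂(0.37/0.27) = 0.16819
  0.04·log₂(0.04/0.46) = -0.14094
D(P‖Q) = 0.9937 bits.

0.9937 bits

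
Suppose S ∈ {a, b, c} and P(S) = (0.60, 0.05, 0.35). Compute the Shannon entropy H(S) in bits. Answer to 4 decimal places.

H(S) = −Σ p·log₂ p.
  −(0.60)·log₂(0.60) = 0.44218
  −(0.05)·log₂(0.05) = 0.21610
  −(0.35)·log₂(0.35) = 0.53010
Sum: 0.44218 + 0.21610 + 0.53010 = 1.1884 bits.

1.1884 bits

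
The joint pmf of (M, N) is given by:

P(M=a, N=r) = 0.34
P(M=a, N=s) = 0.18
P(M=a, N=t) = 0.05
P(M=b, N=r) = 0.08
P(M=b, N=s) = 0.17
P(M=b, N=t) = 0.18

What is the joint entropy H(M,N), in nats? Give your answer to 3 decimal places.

1.637 nats

H(M,N) = −Σ p(x,y)·ln p(x,y) over all 6 cells.
  cell (a,r): −0.34·ln0.34 = 0.3668
  cell (a,s): −0.18·ln0.18 = 0.3087
  cell (a,t): −0.05·ln0.05 = 0.1498
  cell (b,r): −0.08·ln0.08 = 0.2021
  cell (b,s): −0.17·ln0.17 = 0.3012
  cell (b,t): −0.18·ln0.18 = 0.3087
Sum = 1.637 nats.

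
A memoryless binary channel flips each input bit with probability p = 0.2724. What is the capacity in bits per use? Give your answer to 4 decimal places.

Binary symmetric channel: C = 1 − h₂(ε) where h₂ is the binary entropy function.
h₂(0.2724) = −0.2724·log₂0.2724 − 0.7276·log₂0.7276 = 0.8449.
C = 1 − 0.8449 = 0.1551 bits per channel use.

0.1551 bits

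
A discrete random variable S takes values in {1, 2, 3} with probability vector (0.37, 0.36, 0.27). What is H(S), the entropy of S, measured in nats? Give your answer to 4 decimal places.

1.0892 nats

H(S) = −Σ p·ln p.
  −(0.37)·ln(0.37) = 0.36787
  −(0.36)·ln(0.36) = 0.36779
  −(0.27)·ln(0.27) = 0.35352
Sum: 0.36787 + 0.36779 + 0.35352 = 1.0892 nats.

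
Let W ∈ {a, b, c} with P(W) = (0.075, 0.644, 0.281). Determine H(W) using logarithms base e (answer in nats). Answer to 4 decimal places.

H(W) = −Σ p·ln p.
  −(0.075)·ln(0.075) = 0.19427
  −(0.644)·ln(0.644) = 0.28340
  −(0.281)·ln(0.281) = 0.35670
Sum: 0.19427 + 0.28340 + 0.35670 = 0.8344 nats.

0.8344 nats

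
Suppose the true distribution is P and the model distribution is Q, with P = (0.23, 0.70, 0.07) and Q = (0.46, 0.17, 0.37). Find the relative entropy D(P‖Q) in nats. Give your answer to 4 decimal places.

0.7147 nats

D(P‖Q) = Σ p·ln(p/q).
  0.23·ln(0.23/0.46) = -0.15942
  0.70·ln(0.70/0.17) = 0.99070
  0.07·ln(0.07/0.37) = -0.11655
D(P‖Q) = 0.7147 nats.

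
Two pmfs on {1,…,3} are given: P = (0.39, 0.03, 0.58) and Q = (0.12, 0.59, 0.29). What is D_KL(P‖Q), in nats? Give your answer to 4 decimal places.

D(P‖Q) = Σ p·ln(p/q).
  0.39·ln(0.39/0.12) = 0.45968
  0.03·ln(0.03/0.59) = -0.08937
  0.58·ln(0.58/0.29) = 0.40203
D(P‖Q) = 0.7723 nats.

0.7723 nats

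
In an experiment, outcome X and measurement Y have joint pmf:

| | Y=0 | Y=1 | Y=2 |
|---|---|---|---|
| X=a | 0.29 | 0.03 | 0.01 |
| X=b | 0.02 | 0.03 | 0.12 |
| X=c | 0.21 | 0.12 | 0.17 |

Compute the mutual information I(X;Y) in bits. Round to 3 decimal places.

Marginals: p(X) = (0.3300, 0.1700, 0.5000), p(Y) = (0.5200, 0.1800, 0.3000).
I(X;Y) = H(X) + H(Y) − H(X,Y).
H(X) = 1.4624, H(Y) = 1.4570, H(X,Y) = 2.6423.
I(X;Y) = 1.4624 + 1.4570 − 2.6423 = 0.277 bits.

0.277 bits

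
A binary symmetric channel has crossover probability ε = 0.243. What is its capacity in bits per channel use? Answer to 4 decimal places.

0.2000 bits

Binary symmetric channel: C = 1 − h₂(ε) where h₂ is the binary entropy function.
h₂(0.243) = −0.243·log₂0.243 − 0.757·log₂0.757 = 0.8000.
C = 1 − 0.8000 = 0.2000 bits per channel use.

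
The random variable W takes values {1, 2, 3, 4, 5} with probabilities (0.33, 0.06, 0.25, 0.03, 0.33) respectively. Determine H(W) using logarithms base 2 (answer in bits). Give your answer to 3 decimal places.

1.951 bits

H(W) = −Σ p·log₂ p.
  −(0.33)·log₂(0.33) = 0.5278
  −(0.06)·log₂(0.06) = 0.2435
  −(0.25)·log₂(0.25) = 0.5000
  −(0.03)·log₂(0.03) = 0.1518
  −(0.33)·log₂(0.33) = 0.5278
Sum: 0.5278 + 0.2435 + 0.5000 + 0.1518 + 0.5278 = 1.951 bits.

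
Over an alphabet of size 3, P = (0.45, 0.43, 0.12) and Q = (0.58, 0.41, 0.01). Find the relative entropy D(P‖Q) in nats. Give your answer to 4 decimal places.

0.2045 nats

D(P‖Q) = Σ p·ln(p/q).
  0.45·ln(0.45/0.58) = -0.11420
  0.43·ln(0.43/0.41) = 0.02048
  0.12·ln(0.12/0.01) = 0.29819
D(P‖Q) = 0.2045 nats.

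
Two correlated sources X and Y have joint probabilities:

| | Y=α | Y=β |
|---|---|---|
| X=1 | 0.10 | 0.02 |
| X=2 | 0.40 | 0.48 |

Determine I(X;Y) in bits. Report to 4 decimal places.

Marginals: p(X) = (0.1200, 0.8800), p(Y) = (0.5000, 0.5000).
I(X;Y) = Σ p(x,y)·log₂[p(x,y)/(p(x)p(y))].
  (1,α): 0.10·log₂(1.6667) = 0.07370
  (1,β): 0.02·log₂(0.3333) = -0.03170
  (2,α): 0.40·log₂(0.9091) = -0.05500
  (2,β): 0.48·log₂(1.0909) = 0.06025
Sum = 0.0473 bits.

0.0473 bits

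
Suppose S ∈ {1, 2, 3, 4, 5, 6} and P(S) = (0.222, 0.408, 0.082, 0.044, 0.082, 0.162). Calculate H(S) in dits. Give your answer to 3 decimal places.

0.670 dits

H(S) = −Σ p·log₁₀ p.
  −(0.222)·log₁₀(0.222) = 0.1451
  −(0.408)·log₁₀(0.408) = 0.1589
  −(0.082)·log₁₀(0.082) = 0.0891
  −(0.044)·log₁₀(0.044) = 0.0597
  −(0.082)·log₁₀(0.082) = 0.0891
  −(0.162)·log₁₀(0.162) = 0.1281
Sum: 0.1451 + 0.1589 + 0.0891 + 0.0597 + 0.0891 + 0.1281 = 0.670 dits.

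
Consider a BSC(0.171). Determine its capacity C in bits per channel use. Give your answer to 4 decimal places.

Binary symmetric channel: C = 1 − h₂(ε) where h₂ is the binary entropy function.
h₂(0.171) = −0.171·log₂0.171 − 0.829·log₂0.829 = 0.6600.
C = 1 − 0.6600 = 0.3400 bits per channel use.

0.3400 bits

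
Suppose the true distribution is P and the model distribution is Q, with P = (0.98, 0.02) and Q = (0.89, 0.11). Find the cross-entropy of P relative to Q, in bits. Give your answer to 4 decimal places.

H(P,Q) = −Σ p·log₂ q.
  −0.98·log₂(0.89) = 0.16476
  −0.02·log₂(0.11) = 0.06369
H(P,Q) = 0.2284 bits.

0.2284 bits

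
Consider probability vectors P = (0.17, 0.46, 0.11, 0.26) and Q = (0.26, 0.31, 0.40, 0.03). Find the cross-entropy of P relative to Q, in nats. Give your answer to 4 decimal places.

H(P,Q) = −Σ p·ln q.
  −0.17·ln(0.26) = 0.22900
  −0.46·ln(0.31) = 0.53874
  −0.11·ln(0.40) = 0.10079
  −0.26·ln(0.03) = 0.91171
H(P,Q) = 1.7802 nats.

1.7802 nats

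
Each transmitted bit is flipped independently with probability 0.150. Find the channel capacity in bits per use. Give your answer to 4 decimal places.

Binary symmetric channel: C = 1 − h₂(ε) where h₂ is the binary entropy function.
h₂(0.150) = −0.150·log₂0.150 − 0.850·log₂0.850 = 0.6098.
C = 1 − 0.6098 = 0.3902 bits per channel use.

0.3902 bits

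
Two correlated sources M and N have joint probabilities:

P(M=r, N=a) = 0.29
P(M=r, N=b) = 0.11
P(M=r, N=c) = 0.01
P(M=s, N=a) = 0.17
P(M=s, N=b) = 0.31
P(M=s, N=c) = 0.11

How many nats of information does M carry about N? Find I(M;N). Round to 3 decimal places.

0.098 nats

Marginals: p(M) = (0.4100, 0.5900), p(N) = (0.4600, 0.4200, 0.1200).
I(M;N) = Σ p(x,y)·ln[p(x,y)/(p(x)p(y))].
  (r,a): 0.29·ln(1.5376) = 0.1248
  (r,b): 0.11·ln(0.6388) = -0.0493
  (r,c): 0.01·ln(0.2033) = -0.0159
  (s,a): 0.17·ln(0.6264) = -0.0795
  (s,b): 0.31·ln(1.2510) = 0.0694
  (s,c): 0.11·ln(1.5537) = 0.0485
Sum = 0.098 nats.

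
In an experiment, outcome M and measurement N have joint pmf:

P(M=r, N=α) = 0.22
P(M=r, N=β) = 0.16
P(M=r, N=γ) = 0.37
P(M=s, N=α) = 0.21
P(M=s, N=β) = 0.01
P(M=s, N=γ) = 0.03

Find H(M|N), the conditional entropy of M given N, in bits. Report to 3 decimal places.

0.638 bits

Marginals: p(M) = (0.7500, 0.2500), p(N) = (0.4300, 0.1700, 0.4000).
H(M|N) = Σ p(N) · H(M|N=·).
  N=α: p=0.4300, H(M|N=α) = 0.9996
  N=β: p=0.1700, H(M|N=β) = 0.3228
  N=γ: p=0.4000, H(M|N=γ) = 0.3843
Weighted sum = 0.638 bits.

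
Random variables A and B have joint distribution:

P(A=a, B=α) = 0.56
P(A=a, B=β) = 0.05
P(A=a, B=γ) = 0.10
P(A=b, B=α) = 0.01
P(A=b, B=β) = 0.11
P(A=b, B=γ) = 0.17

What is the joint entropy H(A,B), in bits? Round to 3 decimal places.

1.868 bits

H(A,B) = −Σ p(x,y)·log₂ p(x,y) over all 6 cells.
  cell (a,α): −0.56·log₂0.56 = 0.4684
  cell (a,β): −0.05·log₂0.05 = 0.2161
  cell (a,γ): −0.10·log₂0.10 = 0.3322
  cell (b,α): −0.01·log₂0.01 = 0.0664
  cell (b,β): −0.11·log₂0.11 = 0.3503
  cell (b,γ): −0.17·log₂0.17 = 0.4346
Sum = 1.868 bits.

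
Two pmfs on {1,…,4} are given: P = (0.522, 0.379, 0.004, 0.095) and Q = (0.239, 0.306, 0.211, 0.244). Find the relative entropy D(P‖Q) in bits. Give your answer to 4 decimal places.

0.5531 bits

D(P‖Q) = Σ p·log₂(p/q).
  0.522·log₂(0.522/0.239) = 0.58831
  0.379·log₂(0.379/0.306) = 0.11698
  0.004·log₂(0.004/0.211) = -0.02288
  0.095·log₂(0.095/0.244) = -0.12928
D(P‖Q) = 0.5531 bits.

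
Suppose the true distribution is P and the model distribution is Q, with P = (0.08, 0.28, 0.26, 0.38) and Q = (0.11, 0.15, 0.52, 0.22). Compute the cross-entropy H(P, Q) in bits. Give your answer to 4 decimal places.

2.0965 bits

H(P,Q) = −Σ p·log₂ q.
  −0.08·log₂(0.11) = 0.25475
  −0.28·log₂(0.15) = 0.76635
  −0.26·log₂(0.52) = 0.24529
  −0.38·log₂(0.22) = 0.83008
H(P,Q) = 2.0965 bits.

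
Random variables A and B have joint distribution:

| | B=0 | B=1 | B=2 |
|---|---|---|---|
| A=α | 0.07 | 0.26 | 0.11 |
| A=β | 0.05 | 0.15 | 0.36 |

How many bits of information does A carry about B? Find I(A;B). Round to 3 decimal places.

Marginals: p(A) = (0.4400, 0.5600), p(B) = (0.1200, 0.4100, 0.4700).
I(A;B) = H(A) + H(B) − H(A,B).
H(A) = 0.9896, H(B) = 1.4064, H(A,B) = 2.2814.
I(A;B) = 0.9896 + 1.4064 − 2.2814 = 0.115 bits.

0.115 bits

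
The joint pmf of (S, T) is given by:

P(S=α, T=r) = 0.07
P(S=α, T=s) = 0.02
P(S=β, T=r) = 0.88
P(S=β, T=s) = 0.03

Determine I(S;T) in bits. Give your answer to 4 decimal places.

0.0274 bits

Marginals: p(S) = (0.0900, 0.9100), p(T) = (0.9500, 0.0500).
I(S;T) = H(S) + H(T) − H(S,T).
H(S) = 0.4365, H(T) = 0.2864, H(S,T) = 0.6955.
I(S;T) = 0.4365 + 0.2864 − 0.6955 = 0.0274 bits.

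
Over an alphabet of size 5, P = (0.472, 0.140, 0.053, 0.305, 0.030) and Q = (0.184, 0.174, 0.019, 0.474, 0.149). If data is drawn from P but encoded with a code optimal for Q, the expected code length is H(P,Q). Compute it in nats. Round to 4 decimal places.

H(P,Q) = −Σ p·ln q.
  −0.472·ln(0.184) = 0.79901
  −0.140·ln(0.174) = 0.24482
  −0.053·ln(0.019) = 0.21006
  −0.305·ln(0.474) = 0.22770
  −0.030·ln(0.149) = 0.05711
H(P,Q) = 1.5387 nats.

1.5387 nats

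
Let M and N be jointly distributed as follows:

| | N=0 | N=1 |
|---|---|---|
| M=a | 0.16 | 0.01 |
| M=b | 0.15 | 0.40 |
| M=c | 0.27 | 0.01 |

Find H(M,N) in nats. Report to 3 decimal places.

1.390 nats

H(M,N) = −Σ p(x,y)·ln p(x,y) over all 6 cells.
  cell (a,0): −0.16·ln0.16 = 0.2932
  cell (a,1): −0.01·ln0.01 = 0.0461
  cell (b,0): −0.15·ln0.15 = 0.2846
  cell (b,1): −0.40·ln0.40 = 0.3665
  cell (c,0): −0.27·ln0.27 = 0.3535
  cell (c,1): −0.01·ln0.01 = 0.0461
Sum = 1.390 nats.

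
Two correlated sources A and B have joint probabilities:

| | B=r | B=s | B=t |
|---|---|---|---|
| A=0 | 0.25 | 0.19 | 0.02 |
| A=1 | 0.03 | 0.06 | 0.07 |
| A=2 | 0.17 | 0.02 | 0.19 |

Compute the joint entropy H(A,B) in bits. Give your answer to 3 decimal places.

2.735 bits

H(A,B) = −Σ p(x,y)·log₂ p(x,y) over all 9 cells.
  cell (0,r): −0.25·log₂0.25 = 0.5000
  cell (0,s): −0.19·log₂0.19 = 0.4552
  cell (0,t): −0.02·log₂0.02 = 0.1129
  cell (1,r): −0.03·log₂0.03 = 0.1518
  cell (1,s): −0.06·log₂0.06 = 0.2435
  cell (1,t): −0.07·log₂0.07 = 0.2686
  cell (2,r): −0.17·log₂0.17 = 0.4346
  cell (2,s): −0.02·log₂0.02 = 0.1129
  cell (2,t): −0.19·log₂0.19 = 0.4552
Sum = 2.735 bits.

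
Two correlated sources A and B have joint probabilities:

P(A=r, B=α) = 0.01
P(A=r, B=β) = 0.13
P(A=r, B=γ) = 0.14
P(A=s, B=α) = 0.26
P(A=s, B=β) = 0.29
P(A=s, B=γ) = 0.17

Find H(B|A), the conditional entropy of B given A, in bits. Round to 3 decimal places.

Marginals: p(A) = (0.2800, 0.7200), p(B) = (0.2700, 0.4200, 0.3100).
H(B|A) = Σ p(A) · H(B|A=·).
  A=r: p=0.2800, H(B|A=r) = 1.1856
  A=s: p=0.7200, H(B|A=s) = 1.5508
Weighted sum = 1.449 bits.

1.449 bits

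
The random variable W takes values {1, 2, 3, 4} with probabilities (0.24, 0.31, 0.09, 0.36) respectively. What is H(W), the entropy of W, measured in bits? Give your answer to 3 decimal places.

H(W) = −Σ p·log₂ p.
  −(0.24)·log₂(0.24) = 0.4941
  −(0.31)·log₂(0.31) = 0.5238
  −(0.09)·log₂(0.09) = 0.3127
  −(0.36)·log₂(0.36) = 0.5306
Sum: 0.4941 + 0.5238 + 0.3127 + 0.5306 = 1.861 bits.

1.861 bits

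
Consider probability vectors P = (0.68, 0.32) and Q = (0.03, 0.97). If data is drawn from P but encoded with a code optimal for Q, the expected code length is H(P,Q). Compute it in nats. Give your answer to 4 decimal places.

H(P,Q) = −Σ p·ln q.
  −0.68·ln(0.03) = 2.38446
  −0.32·ln(0.97) = 0.00975
H(P,Q) = 2.3942 nats.

2.3942 nats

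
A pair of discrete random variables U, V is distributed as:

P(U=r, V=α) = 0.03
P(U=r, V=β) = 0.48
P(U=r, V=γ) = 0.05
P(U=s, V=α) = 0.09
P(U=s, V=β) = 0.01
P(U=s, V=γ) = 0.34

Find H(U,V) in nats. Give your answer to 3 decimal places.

H(U,V) = −Σ p(x,y)·ln p(x,y) over all 6 cells.
  cell (r,α): −0.03·ln0.03 = 0.1052
  cell (r,β): −0.48·ln0.48 = 0.3523
  cell (r,γ): −0.05·ln0.05 = 0.1498
  cell (s,α): −0.09·ln0.09 = 0.2167
  cell (s,β): −0.01·ln0.01 = 0.0461
  cell (s,γ): −0.34·ln0.34 = 0.3668
Sum = 1.237 nats.

1.237 nats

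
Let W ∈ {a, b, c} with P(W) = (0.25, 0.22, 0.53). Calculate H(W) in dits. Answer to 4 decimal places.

H(W) = −Σ p·log₁₀ p.
  −(0.25)·log₁₀(0.25) = 0.15051
  −(0.22)·log₁₀(0.22) = 0.14467
  −(0.53)·log₁₀(0.53) = 0.14613
Sum: 0.15051 + 0.14467 + 0.14613 = 0.4413 dits.

0.4413 dits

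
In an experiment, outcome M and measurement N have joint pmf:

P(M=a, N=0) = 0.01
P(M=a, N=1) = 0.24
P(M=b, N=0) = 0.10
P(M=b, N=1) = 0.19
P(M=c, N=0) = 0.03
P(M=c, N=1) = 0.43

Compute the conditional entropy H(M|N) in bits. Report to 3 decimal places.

Chain rule: H(M|N) = H(M,N) − H(N).
Marginals: p(M) = (0.2500, 0.2900, 0.4600), p(N) = (0.1400, 0.8600).
H(M,N) = 2.0233 bits; H(N) = 0.5842 bits.
H(M|N) = 2.0233 − 0.5842 = 1.439 bits.

1.439 bits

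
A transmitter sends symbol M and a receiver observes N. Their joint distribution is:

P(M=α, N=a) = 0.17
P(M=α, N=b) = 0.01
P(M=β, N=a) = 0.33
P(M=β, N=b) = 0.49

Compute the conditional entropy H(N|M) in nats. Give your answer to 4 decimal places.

0.5913 nats

Marginals: p(M) = (0.1800, 0.8200), p(N) = (0.5000, 0.5000).
H(N|M) = Σ p(M) · H(N|M=·).
  M=α: p=0.1800, H(N|M=α) = 0.2146
  M=β: p=0.8200, H(N|M=β) = 0.6740
Weighted sum = 0.5913 nats.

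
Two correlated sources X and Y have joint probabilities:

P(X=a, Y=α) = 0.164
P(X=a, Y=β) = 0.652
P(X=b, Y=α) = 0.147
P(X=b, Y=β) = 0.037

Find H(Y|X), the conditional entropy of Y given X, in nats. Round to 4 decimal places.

Chain rule: H(Y|X) = H(X,Y) − H(X).
Marginals: p(X) = (0.8160, 0.1840), p(Y) = (0.3110, 0.6890).
H(X,Y) = 0.9792 nats; H(X) = 0.4774 nats.
H(Y|X) = 0.9792 − 0.4774 = 0.5018 nats.

0.5018 nats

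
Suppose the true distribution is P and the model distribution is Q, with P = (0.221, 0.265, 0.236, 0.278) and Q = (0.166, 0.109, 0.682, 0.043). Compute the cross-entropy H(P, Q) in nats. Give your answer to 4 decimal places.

1.9493 nats

H(P,Q) = −Σ p·ln q.
  −0.221·ln(0.166) = 0.39686
  −0.265·ln(0.109) = 0.58735
  −0.236·ln(0.682) = 0.09032
  −0.278·ln(0.043) = 0.87474
H(P,Q) = 1.9493 nats.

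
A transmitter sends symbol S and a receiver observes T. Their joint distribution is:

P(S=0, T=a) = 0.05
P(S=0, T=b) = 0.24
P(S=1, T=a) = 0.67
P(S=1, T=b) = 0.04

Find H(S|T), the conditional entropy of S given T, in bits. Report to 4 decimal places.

0.4276 bits

Marginals: p(S) = (0.2900, 0.7100), p(T) = (0.7200, 0.2800).
H(S|T) = Σ p(T) · H(S|T=·).
  T=a: p=0.7200, H(S|T=a) = 0.3638
  T=b: p=0.2800, H(S|T=b) = 0.5917
Weighted sum = 0.4276 bits.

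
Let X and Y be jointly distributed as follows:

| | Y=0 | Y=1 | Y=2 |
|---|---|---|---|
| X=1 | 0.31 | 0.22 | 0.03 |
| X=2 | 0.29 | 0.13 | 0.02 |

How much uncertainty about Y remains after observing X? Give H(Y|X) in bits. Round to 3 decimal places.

1.180 bits

Chain rule: H(Y|X) = H(X,Y) − H(X).
Marginals: p(X) = (0.5600, 0.4400), p(Y) = (0.6000, 0.3500, 0.0500).
H(X,Y) = 2.1696 bits; H(X) = 0.9896 bits.
H(Y|X) = 2.1696 − 0.9896 = 1.180 bits.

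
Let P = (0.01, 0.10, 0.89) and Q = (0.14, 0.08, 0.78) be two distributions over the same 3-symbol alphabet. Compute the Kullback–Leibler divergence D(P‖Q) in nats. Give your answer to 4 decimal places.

0.1133 nats

D(P‖Q) = Σ p·ln(p/q).
  0.01·ln(0.01/0.14) = -0.02639
  0.10·ln(0.10/0.08) = 0.02231
  0.89·ln(0.89/0.78) = 0.11742
D(P‖Q) = 0.1133 nats.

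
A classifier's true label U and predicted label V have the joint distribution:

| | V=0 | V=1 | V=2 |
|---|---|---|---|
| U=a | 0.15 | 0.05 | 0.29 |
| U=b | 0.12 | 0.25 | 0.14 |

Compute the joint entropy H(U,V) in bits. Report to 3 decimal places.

H(U,V) = −Σ p(x,y)·log₂ p(x,y) over all 6 cells.
  cell (a,0): −0.15·log₂0.15 = 0.4105
  cell (a,1): −0.05·log₂0.05 = 0.2161
  cell (a,2): −0.29·log₂0.29 = 0.5179
  cell (b,0): −0.12·log₂0.12 = 0.3671
  cell (b,1): −0.25·log₂0.25 = 0.5000
  cell (b,2): −0.14·log₂0.14 = 0.3971
Sum = 2.409 bits.

2.409 bits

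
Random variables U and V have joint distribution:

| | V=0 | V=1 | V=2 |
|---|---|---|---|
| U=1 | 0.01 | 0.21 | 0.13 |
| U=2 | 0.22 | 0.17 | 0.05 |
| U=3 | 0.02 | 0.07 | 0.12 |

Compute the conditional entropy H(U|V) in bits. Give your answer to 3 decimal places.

1.262 bits

Marginals: p(U) = (0.3500, 0.4400, 0.2100), p(V) = (0.2500, 0.4500, 0.3000).
H(U|V) = Σ p(V) · H(U|V=·).
  V=0: p=0.2500, H(U|V=0) = 0.6396
  V=1: p=0.4500, H(U|V=1) = 1.4613
  V=2: p=0.3000, H(U|V=2) = 1.4824
Weighted sum = 1.262 bits.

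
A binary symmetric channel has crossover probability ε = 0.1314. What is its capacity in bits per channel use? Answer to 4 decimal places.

Binary symmetric channel: C = 1 − h₂(ε) where h₂ is the binary entropy function.
h₂(0.1314) = −0.1314·log₂0.1314 − 0.8686·log₂0.8686 = 0.5613.
C = 1 − 0.5613 = 0.4387 bits per channel use.

0.4387 bits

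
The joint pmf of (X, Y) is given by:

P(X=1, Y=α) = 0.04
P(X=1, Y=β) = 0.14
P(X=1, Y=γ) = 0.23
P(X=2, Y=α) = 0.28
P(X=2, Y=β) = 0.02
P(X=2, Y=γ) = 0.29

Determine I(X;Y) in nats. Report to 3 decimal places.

Marginals: p(X) = (0.4100, 0.5900), p(Y) = (0.3200, 0.1600, 0.5200).
I(X;Y) = Σ p(x,y)·ln[p(x,y)/(p(x)p(y))].
  (1,α): 0.04·ln(0.3049) = -0.0475
  (1,β): 0.14·ln(2.1341) = 0.1061
  (1,γ): 0.23·ln(1.0788) = 0.0174
  (2,α): 0.28·ln(1.4831) = 0.1103
  (2,β): 0.02·ln(0.2119) = -0.0310
  (2,γ): 0.29·ln(0.9452) = -0.0163
Sum = 0.139 nats.

0.139 nats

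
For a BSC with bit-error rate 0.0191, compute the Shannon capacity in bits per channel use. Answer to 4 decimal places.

Binary symmetric channel: C = 1 − h₂(ε) where h₂ is the binary entropy function.
h₂(0.0191) = −0.0191·log₂0.0191 − 0.9809·log₂0.9809 = 0.1364.
C = 1 − 0.1364 = 0.8636 bits per channel use.

0.8636 bits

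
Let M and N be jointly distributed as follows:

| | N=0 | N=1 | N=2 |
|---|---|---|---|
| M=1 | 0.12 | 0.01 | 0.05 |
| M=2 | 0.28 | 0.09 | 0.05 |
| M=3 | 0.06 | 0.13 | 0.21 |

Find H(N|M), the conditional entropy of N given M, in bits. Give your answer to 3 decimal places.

Marginals: p(M) = (0.1800, 0.4200, 0.4000), p(N) = (0.4600, 0.2300, 0.3100).
H(N|M) = Σ p(M) · H(N|M=·).
  M=1: p=0.1800, H(N|M=1) = 1.1350
  M=2: p=0.4200, H(N|M=2) = 1.2317
  M=3: p=0.4000, H(N|M=3) = 1.4256
Weighted sum = 1.292 bits.

1.292 bits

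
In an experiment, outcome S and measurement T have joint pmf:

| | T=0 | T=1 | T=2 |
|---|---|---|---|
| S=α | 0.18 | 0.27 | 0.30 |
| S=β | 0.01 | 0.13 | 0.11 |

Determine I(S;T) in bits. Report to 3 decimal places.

0.047 bits

Marginals: p(S) = (0.7500, 0.2500), p(T) = (0.1900, 0.4000, 0.4100).
I(S;T) = H(S) + H(T) − H(S,T).
H(S) = 0.8113, H(T) = 1.5114, H(S,T) = 2.2758.
I(S;T) = 0.8113 + 1.5114 − 2.2758 = 0.047 bits.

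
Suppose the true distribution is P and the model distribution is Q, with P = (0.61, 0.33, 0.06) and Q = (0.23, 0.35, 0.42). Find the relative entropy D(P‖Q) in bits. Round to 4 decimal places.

D(P‖Q) = Σ p·log₂(p/q).
  0.61·log₂(0.61/0.23) = 0.85838
  0.33·log₂(0.33/0.35) = -0.02801
  0.06·log₂(0.06/0.42) = -0.16844
D(P‖Q) = 0.6619 bits.

0.6619 bits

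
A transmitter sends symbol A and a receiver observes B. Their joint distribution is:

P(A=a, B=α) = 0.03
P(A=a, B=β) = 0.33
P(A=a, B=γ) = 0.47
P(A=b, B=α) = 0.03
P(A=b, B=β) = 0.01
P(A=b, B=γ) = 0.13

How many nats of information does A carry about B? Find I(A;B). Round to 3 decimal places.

Marginals: p(A) = (0.8300, 0.1700), p(B) = (0.0600, 0.3400, 0.6000).
I(A;B) = Σ p(x,y)·ln[p(x,y)/(p(x)p(y))].
  (a,α): 0.03·ln(0.6024) = -0.0152
  (a,β): 0.33·ln(1.1694) = 0.0516
  (a,γ): 0.47·ln(0.9438) = -0.0272
  (b,α): 0.03·ln(2.9412) = 0.0324
  (b,β): 0.01·ln(0.1730) = -0.0175
  (b,γ): 0.13·ln(1.2745) = 0.0315
Sum = 0.056 nats.

0.056 nats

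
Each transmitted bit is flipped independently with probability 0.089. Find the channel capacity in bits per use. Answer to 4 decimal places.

Binary symmetric channel: C = 1 − h₂(ε) where h₂ is the binary entropy function.
h₂(0.089) = −0.089·log₂0.089 − 0.911·log₂0.911 = 0.4331.
C = 1 − 0.4331 = 0.5669 bits per channel use.

0.5669 bits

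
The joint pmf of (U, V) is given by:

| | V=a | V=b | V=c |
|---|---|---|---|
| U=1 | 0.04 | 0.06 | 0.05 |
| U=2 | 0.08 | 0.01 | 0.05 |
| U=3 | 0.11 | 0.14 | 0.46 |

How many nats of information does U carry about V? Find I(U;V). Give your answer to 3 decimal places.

Marginals: p(U) = (0.1500, 0.1400, 0.7100), p(V) = (0.2300, 0.2100, 0.5600).
I(U;V) = Σ p(x,y)·ln[p(x,y)/(p(x)p(y))].
  (1,a): 0.04·ln(1.1594) = 0.0059
  (1,b): 0.06·ln(1.9048) = 0.0387
  (1,c): 0.05·ln(0.5952) = -0.0259
  (2,a): 0.08·ln(2.4845) = 0.0728
  (2,b): 0.01·ln(0.3401) = -0.0108
  (2,c): 0.05·ln(0.6378) = -0.0225
  (3,a): 0.11·ln(0.6736) = -0.0435
  (3,b): 0.14·ln(0.9390) = -0.0088
  (3,c): 0.46·ln(1.1569) = 0.0671
Sum = 0.073 nats.

0.073 nats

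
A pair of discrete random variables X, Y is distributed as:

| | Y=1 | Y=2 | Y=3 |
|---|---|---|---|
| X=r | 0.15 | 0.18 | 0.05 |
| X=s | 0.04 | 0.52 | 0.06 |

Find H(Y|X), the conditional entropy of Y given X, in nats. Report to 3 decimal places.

Marginals: p(X) = (0.3800, 0.6200), p(Y) = (0.1900, 0.7000, 0.1100).
H(Y|X) = Σ p(X) · H(Y|X=·).
  X=r: p=0.3800, H(Y|X=r) = 0.9877
  X=s: p=0.6200, H(Y|X=s) = 0.5504
Weighted sum = 0.717 nats.

0.717 nats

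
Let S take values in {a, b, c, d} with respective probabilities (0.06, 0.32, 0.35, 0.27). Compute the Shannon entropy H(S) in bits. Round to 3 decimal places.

H(S) = −Σ p·log₂ p.
  −(0.06)·log₂(0.06) = 0.2435
  −(0.32)·log₂(0.32) = 0.5260
  −(0.35)·log₂(0.35) = 0.5301
  −(0.27)·log₂(0.27) = 0.5100
Sum: 0.2435 + 0.5260 + 0.5301 + 0.5100 = 1.810 bits.

1.810 bits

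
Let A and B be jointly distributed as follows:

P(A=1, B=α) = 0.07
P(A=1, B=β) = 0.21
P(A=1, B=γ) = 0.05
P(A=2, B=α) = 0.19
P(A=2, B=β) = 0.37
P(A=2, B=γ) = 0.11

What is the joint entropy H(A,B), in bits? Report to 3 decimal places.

2.294 bits

H(A,B) = −Σ p(x,y)·log₂ p(x,y) over all 6 cells.
  cell (1,α): −0.07·log₂0.07 = 0.2686
  cell (1,β): −0.21·log₂0.21 = 0.4728
  cell (1,γ): −0.05·log₂0.05 = 0.2161
  cell (2,α): −0.19·log₂0.19 = 0.4552
  cell (2,β): −0.37·log₂0.37 = 0.5307
  cell (2,γ): −0.11·log₂0.11 = 0.3503
Sum = 2.294 bits.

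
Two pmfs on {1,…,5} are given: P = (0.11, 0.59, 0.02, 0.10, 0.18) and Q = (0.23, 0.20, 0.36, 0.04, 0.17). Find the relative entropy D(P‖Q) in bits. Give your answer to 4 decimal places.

D(P‖Q) = Σ p·log₂(p/q).
  0.11·log₂(0.11/0.23) = -0.11705
  0.59·log₂(0.59/0.20) = 0.92082
  0.02·log₂(0.02/0.36) = -0.08340
  0.10·log₂(0.10/0.04) = 0.13219
  0.18·log₂(0.18/0.17) = 0.01484
D(P‖Q) = 0.8674 bits.

0.8674 bits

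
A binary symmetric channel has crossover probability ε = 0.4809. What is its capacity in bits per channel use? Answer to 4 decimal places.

Binary symmetric channel: C = 1 − h₂(ε) where h₂ is the binary entropy function.
h₂(0.4809) = −0.4809·log₂0.4809 − 0.5191·log₂0.5191 = 0.9989.
C = 1 − 0.9989 = 0.0011 bits per channel use.

0.0011 bits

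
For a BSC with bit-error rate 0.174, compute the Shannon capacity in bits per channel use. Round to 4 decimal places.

0.3332 bits

Binary symmetric channel: C = 1 − h₂(ε) where h₂ is the binary entropy function.
h₂(0.174) = −0.174·log₂0.174 − 0.826·log₂0.826 = 0.6668.
C = 1 − 0.6668 = 0.3332 bits per channel use.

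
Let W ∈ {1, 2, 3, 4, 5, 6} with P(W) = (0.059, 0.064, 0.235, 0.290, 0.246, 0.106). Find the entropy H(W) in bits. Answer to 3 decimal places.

H(W) = −Σ p·log₂ p.
  −(0.059)·log₂(0.059) = 0.2409
  −(0.064)·log₂(0.064) = 0.2538
  −(0.235)·log₂(0.235) = 0.4910
  −(0.290)·log₂(0.290) = 0.5179
  −(0.246)·log₂(0.246) = 0.4977
  −(0.106)·log₂(0.106) = 0.3432
Sum: 0.2409 + 0.2538 + 0.4910 + 0.5179 + 0.4977 + 0.3432 = 2.345 bits.

2.345 bits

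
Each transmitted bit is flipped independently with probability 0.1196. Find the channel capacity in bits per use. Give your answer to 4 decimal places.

0.4718 bits

Binary symmetric channel: C = 1 − h₂(ε) where h₂ is the binary entropy function.
h₂(0.1196) = −0.1196·log₂0.1196 − 0.8804·log₂0.8804 = 0.5282.
C = 1 − 0.5282 = 0.4718 bits per channel use.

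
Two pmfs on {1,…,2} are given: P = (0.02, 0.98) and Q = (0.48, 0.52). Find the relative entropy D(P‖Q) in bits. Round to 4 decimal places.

D(P‖Q) = Σ p·log₂(p/q).
  0.02·log₂(0.02/0.48) = -0.09170
  0.98·log₂(0.98/0.52) = 0.89598
D(P‖Q) = 0.8043 bits.

0.8043 bits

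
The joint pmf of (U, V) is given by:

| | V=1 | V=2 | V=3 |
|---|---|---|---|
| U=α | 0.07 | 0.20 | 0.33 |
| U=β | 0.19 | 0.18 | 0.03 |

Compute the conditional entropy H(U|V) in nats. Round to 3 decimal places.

Chain rule: H(U|V) = H(U,V) − H(V).
Marginals: p(U) = (0.6000, 0.4000), p(V) = (0.2600, 0.3800, 0.3600).
H(U,V) = 1.6033 nats; H(V) = 1.0857 nats.
H(U|V) = 1.6033 − 1.0857 = 0.518 nats.

0.518 nats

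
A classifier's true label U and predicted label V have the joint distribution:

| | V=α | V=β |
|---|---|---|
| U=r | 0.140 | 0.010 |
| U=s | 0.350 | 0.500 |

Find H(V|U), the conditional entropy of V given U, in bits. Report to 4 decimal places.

0.8838 bits

Marginals: p(U) = (0.1500, 0.8500), p(V) = (0.4900, 0.5100).
H(V|U) = Σ p(U) · H(V|U=·).
  U=r: p=0.1500, H(V|U=r) = 0.3534
  U=s: p=0.8500, H(V|U=s) = 0.9774
Weighted sum = 0.8838 bits.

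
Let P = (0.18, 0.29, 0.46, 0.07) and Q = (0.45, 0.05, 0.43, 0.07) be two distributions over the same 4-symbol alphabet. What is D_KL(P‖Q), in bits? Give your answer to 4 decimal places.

D(P‖Q) = Σ p·log₂(p/q).
  0.18·log₂(0.18/0.45) = -0.23795
  0.29·log₂(0.29/0.05) = 0.73546
  0.46·log₂(0.46/0.43) = 0.04476
  0.07·log₂(0.07/0.07) = 0.00000
D(P‖Q) = 0.5423 bits.

0.5423 bits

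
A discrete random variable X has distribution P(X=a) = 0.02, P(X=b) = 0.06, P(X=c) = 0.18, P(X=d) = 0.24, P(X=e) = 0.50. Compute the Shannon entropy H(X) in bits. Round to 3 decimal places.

H(X) = −Σ p·log₂ p.
  −(0.02)·log₂(0.02) = 0.1129
  −(0.06)·log₂(0.06) = 0.2435
  −(0.18)·log₂(0.18) = 0.4453
  −(0.24)·log₂(0.24) = 0.4941
  −(0.50)·log₂(0.50) = 0.5000
Sum: 0.1129 + 0.2435 + 0.4453 + 0.4941 + 0.5000 = 1.796 bits.

1.796 bits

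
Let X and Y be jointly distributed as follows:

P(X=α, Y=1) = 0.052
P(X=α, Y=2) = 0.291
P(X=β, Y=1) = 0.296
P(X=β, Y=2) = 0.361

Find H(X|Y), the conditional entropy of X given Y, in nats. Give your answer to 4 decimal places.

0.5949 nats

Marginals: p(X) = (0.3430, 0.6570), p(Y) = (0.3480, 0.6520).
H(X|Y) = Σ p(Y) · H(X|Y=·).
  Y=1: p=0.3480, H(X|Y=1) = 0.4217
  Y=2: p=0.6520, H(X|Y=2) = 0.6874
Weighted sum = 0.5949 nats.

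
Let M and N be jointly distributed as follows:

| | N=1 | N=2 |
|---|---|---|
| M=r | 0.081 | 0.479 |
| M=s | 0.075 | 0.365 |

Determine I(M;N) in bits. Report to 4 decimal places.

Marginals: p(M) = (0.5600, 0.4400), p(N) = (0.1560, 0.8440).
I(M;N) = Σ p(x,y)·log₂[p(x,y)/(p(x)p(y))].
  (r,1): 0.081·log₂(0.9272) = -0.00883
  (r,2): 0.479·log₂(1.0135) = 0.00924
  (s,1): 0.075·log₂(1.0927) = 0.00959
  (s,2): 0.365·log₂(0.9829) = -0.00910
Sum = 0.0009 bits.

0.0009 bits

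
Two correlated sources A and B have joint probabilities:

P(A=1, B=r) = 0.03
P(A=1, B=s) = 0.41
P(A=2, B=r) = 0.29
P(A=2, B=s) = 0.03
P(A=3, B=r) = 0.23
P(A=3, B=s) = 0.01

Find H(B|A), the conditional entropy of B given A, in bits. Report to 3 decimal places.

0.362 bits

Marginals: p(A) = (0.4400, 0.3200, 0.2400), p(B) = (0.5500, 0.4500).
H(B|A) = Σ p(A) · H(B|A=·).
  A=1: p=0.4400, H(B|A=1) = 0.3591
  A=2: p=0.3200, H(B|A=2) = 0.4489
  A=3: p=0.2400, H(B|A=3) = 0.2499
Weighted sum = 0.362 bits.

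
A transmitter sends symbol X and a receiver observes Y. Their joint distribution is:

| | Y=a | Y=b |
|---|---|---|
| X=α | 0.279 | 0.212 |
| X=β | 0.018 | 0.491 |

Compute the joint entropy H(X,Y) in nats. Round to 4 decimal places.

1.1066 nats

H(X,Y) = −Σ p(x,y)·ln p(x,y) over all 4 cells.
  cell (α,a): −0.279·ln0.279 = 0.35616
  cell (α,b): −0.212·ln0.212 = 0.32885
  cell (β,a): −0.018·ln0.018 = 0.07231
  cell (β,b): −0.491·ln0.491 = 0.34925
Sum = 1.1066 nats.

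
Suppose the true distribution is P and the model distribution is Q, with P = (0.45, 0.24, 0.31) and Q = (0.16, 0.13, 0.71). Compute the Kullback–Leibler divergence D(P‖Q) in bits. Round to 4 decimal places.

0.5130 bits

D(P‖Q) = Σ p·log₂(p/q).
  0.45·log₂(0.45/0.16) = 0.67133
  0.24·log₂(0.24/0.13) = 0.21229
  0.31·log₂(0.31/0.71) = -0.37062
D(P‖Q) = 0.5130 bits.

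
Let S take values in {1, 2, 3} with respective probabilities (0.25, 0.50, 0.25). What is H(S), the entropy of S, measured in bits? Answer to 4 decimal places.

H(S) = −Σ p·log₂ p.
  −(0.25)·log₂(0.25) = 0.50000
  −(0.50)·log₂(0.50) = 0.50000
  −(0.25)·log₂(0.25) = 0.50000
Sum: 0.50000 + 0.50000 + 0.50000 = 1.5000 bits.

1.5000 bits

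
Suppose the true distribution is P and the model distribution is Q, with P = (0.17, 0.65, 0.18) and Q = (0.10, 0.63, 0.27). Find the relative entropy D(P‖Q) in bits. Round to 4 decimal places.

0.0542 bits

D(P‖Q) = Σ p·log₂(p/q).
  0.17·log₂(0.17/0.10) = 0.13014
  0.65·log₂(0.65/0.63) = 0.02931
  0.18·log₂(0.18/0.27) = -0.10529
D(P‖Q) = 0.0542 bits.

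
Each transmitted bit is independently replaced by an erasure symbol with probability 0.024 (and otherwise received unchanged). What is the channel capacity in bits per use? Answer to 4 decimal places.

0.9760 bits

Binary erasure channel: capacity C = 1 − ε.
C = 1 − 0.024 = 0.9760 bits per channel use.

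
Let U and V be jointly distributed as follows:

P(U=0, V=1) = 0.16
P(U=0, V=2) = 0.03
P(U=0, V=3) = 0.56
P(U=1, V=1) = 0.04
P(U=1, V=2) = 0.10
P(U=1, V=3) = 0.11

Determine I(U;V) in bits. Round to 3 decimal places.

0.134 bits

Marginals: p(U) = (0.7500, 0.2500), p(V) = (0.2000, 0.1300, 0.6700).
I(U;V) = H(U) + H(V) − H(U,V).
H(U) = 0.8113, H(V) = 1.2341, H(U,V) = 1.9115.
I(U;V) = 0.8113 + 1.2341 − 1.9115 = 0.134 bits.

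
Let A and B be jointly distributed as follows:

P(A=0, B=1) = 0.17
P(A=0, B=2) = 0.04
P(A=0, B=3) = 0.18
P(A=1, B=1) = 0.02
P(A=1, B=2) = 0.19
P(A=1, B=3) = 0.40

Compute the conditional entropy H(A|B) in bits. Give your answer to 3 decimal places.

0.764 bits

Chain rule: H(A|B) = H(A,B) − H(B).
Marginals: p(A) = (0.3900, 0.6100), p(B) = (0.1900, 0.2300, 0.5800).
H(A,B) = 2.1625 bits; H(B) = 1.3987 bits.
H(A|B) = 2.1625 − 1.3987 = 0.764 bits.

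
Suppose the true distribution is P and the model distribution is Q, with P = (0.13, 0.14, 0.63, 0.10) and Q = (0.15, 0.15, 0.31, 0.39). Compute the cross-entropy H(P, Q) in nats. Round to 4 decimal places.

H(P,Q) = −Σ p·ln q.
  −0.13·ln(0.15) = 0.24663
  −0.14·ln(0.15) = 0.26560
  −0.63·ln(0.31) = 0.73785
  −0.10·ln(0.39) = 0.09416
H(P,Q) = 1.3442 nats.

1.3442 nats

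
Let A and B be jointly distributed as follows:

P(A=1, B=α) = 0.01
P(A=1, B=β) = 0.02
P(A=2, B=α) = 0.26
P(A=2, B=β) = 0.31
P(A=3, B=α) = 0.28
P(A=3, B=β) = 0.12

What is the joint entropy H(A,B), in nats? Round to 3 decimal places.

H(A,B) = −Σ p(x,y)·ln p(x,y) over all 6 cells.
  cell (1,α): −0.01·ln0.01 = 0.0461
  cell (1,β): −0.02·ln0.02 = 0.0782
  cell (2,α): −0.26·ln0.26 = 0.3502
  cell (2,β): −0.31·ln0.31 = 0.3631
  cell (3,α): −0.28·ln0.28 = 0.3564
  cell (3,β): −0.12·ln0.12 = 0.2544
Sum = 1.448 nats.

1.448 nats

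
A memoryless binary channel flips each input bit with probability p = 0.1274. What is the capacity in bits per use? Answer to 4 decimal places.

Binary symmetric channel: C = 1 − h₂(ε) where h₂ is the binary entropy function.
h₂(0.1274) = −0.1274·log₂0.1274 − 0.8726·log₂0.8726 = 0.5503.
C = 1 − 0.5503 = 0.4497 bits per channel use.

0.4497 bits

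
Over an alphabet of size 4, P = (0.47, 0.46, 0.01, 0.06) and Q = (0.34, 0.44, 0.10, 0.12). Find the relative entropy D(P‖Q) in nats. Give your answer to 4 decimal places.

D(P‖Q) = Σ p·ln(p/q).
  0.47·ln(0.47/0.34) = 0.15218
  0.46·ln(0.46/0.44) = 0.02045
  0.01·ln(0.01/0.10) = -0.02303
  0.06·ln(0.06/0.12) = -0.04159
D(P‖Q) = 0.1080 nats.

0.1080 nats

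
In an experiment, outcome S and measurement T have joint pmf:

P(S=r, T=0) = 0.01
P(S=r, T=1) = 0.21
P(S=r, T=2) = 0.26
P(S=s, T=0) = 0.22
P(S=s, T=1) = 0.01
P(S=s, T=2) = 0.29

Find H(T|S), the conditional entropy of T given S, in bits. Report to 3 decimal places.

1.111 bits

Marginals: p(S) = (0.4800, 0.5200), p(T) = (0.2300, 0.2200, 0.5500).
H(T|S) = Σ p(S) · H(T|S=·).
  S=r: p=0.4800, H(T|S=r) = 1.1173
  S=s: p=0.5200, H(T|S=s) = 1.1045
Weighted sum = 1.111 bits.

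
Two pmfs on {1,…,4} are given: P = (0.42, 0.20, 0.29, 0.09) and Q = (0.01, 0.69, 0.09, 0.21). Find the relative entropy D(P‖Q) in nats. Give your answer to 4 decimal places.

D(P‖Q) = Σ p·ln(p/q).
  0.42·ln(0.42/0.01) = 1.56982
  0.20·ln(0.20/0.69) = -0.24767
  0.29·ln(0.29/0.09) = 0.33932
  0.09·ln(0.09/0.21) = -0.07626
D(P‖Q) = 1.5852 nats.

1.5852 nats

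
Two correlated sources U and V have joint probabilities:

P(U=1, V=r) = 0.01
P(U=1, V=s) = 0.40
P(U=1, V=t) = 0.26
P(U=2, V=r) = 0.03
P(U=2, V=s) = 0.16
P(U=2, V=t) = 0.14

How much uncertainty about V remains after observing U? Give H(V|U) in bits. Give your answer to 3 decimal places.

Chain rule: H(V|U) = H(U,V) − H(U).
Marginals: p(U) = (0.6700, 0.3300), p(V) = (0.0400, 0.5600, 0.4000).
H(U,V) = 2.0724 bits; H(U) = 0.9149 bits.
H(V|U) = 2.0724 − 0.9149 = 1.157 bits.

1.157 bits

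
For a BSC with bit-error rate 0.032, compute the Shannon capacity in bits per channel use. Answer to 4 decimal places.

0.7957 bits

Binary symmetric channel: C = 1 − h₂(ε) where h₂ is the binary entropy function.
h₂(0.032) = −0.032·log₂0.032 − 0.968·log₂0.968 = 0.2043.
C = 1 − 0.2043 = 0.7957 bits per channel use.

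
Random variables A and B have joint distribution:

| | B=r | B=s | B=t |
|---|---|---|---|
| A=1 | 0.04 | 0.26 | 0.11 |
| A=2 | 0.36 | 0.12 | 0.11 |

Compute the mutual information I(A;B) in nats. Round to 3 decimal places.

Marginals: p(A) = (0.4100, 0.5900), p(B) = (0.4000, 0.3800, 0.2200).
I(A;B) = H(A) + H(B) − H(A,B).
H(A) = 0.6769, H(B) = 1.0673, H(A,B) = 1.5868.
I(A;B) = 0.6769 + 1.0673 − 1.5868 = 0.157 nats.

0.157 nats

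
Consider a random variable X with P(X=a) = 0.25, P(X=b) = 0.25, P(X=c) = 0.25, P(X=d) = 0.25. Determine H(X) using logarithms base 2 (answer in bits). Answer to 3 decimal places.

H(X) = −Σ p·log₂ p.
  −(0.25)·log₂(0.25) = 0.5000
  −(0.25)·log₂(0.25) = 0.5000
  −(0.25)·log₂(0.25) = 0.5000
  −(0.25)·log₂(0.25) = 0.5000
Sum: 0.5000 + 0.5000 + 0.5000 + 0.5000 = 2.000 bits.

2.000 bits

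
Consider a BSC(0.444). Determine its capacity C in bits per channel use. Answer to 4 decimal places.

0.0091 bits

Binary symmetric channel: C = 1 − h₂(ε) where h₂ is the binary entropy function.
h₂(0.444) = −0.444·log₂0.444 − 0.556·log₂0.556 = 0.9909.
C = 1 − 0.9909 = 0.0091 bits per channel use.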